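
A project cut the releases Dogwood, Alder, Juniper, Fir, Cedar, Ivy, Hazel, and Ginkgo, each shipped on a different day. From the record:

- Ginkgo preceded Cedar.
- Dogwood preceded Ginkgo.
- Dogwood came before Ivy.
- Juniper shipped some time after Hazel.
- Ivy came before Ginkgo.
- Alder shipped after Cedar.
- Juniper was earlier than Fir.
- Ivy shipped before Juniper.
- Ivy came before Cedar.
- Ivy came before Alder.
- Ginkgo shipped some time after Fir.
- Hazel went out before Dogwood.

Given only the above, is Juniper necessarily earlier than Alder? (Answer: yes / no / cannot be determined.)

Chain the constraints: Juniper → Fir → Ginkgo → Cedar → Alder. Each link is directly stated, so Juniper comes before Alder.

yes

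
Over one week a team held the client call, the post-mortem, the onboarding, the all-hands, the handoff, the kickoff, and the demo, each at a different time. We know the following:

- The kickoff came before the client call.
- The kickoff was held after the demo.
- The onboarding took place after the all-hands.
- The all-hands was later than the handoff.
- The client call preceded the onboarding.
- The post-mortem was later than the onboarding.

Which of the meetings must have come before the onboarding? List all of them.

the all-hands, the client call, the demo, the handoff, the kickoff

Directly stated before the onboarding: the all-hands and the client call.
The demo reaches the onboarding via the demo → the kickoff → the client call → the onboarding.
The handoff reaches the onboarding via the handoff → the all-hands → the onboarding.
The kickoff reaches the onboarding via the kickoff → the client call → the onboarding.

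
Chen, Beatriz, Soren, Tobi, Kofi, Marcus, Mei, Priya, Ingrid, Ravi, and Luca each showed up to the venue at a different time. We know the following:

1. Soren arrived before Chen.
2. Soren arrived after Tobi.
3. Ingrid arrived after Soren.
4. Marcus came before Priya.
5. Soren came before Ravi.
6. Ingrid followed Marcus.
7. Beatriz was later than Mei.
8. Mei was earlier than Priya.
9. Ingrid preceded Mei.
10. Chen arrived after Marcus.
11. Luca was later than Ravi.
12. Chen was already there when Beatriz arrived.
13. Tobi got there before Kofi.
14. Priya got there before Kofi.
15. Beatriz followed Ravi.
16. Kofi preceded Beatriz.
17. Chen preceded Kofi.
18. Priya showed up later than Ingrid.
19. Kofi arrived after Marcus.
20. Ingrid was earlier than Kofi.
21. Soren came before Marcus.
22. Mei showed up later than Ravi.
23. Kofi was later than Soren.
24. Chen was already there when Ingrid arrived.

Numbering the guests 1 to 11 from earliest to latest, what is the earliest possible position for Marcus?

3

Soren and Tobi must both come before Marcus — 2 forced predecessors.
Nothing else is forced ahead of Marcus, so their earliest slot is position 2 + 1 = 3.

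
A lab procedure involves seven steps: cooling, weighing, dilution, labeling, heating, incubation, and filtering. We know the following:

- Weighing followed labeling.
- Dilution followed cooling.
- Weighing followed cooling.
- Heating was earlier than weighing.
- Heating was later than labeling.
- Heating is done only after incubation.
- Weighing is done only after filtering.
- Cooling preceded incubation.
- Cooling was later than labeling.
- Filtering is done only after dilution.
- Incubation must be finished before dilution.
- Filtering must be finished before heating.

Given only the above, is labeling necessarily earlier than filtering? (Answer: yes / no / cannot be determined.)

yes

Chain the constraints: labeling → cooling → dilution → filtering. Each link is directly stated, so labeling comes before filtering.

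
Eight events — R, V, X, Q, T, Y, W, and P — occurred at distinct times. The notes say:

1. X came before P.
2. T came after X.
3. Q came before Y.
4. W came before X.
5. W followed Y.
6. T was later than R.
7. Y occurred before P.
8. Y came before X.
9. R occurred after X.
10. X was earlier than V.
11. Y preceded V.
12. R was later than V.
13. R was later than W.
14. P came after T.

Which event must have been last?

Every other event has a chain of constraints placing it before P, so P is last.

P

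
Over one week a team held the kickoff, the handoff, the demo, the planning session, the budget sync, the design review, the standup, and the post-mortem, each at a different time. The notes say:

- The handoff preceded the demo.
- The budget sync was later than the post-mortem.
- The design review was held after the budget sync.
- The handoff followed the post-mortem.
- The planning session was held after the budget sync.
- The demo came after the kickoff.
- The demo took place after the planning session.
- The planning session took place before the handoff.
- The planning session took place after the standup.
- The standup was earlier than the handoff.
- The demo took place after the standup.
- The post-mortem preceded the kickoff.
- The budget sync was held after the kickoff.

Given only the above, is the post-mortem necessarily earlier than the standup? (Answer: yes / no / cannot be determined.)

No chain of stated constraints runs from the post-mortem to the standup, and none runs from the standup to the post-mortem either.
So the relative order of the post-mortem and the standup is not fixed by the given facts.

cannot be determined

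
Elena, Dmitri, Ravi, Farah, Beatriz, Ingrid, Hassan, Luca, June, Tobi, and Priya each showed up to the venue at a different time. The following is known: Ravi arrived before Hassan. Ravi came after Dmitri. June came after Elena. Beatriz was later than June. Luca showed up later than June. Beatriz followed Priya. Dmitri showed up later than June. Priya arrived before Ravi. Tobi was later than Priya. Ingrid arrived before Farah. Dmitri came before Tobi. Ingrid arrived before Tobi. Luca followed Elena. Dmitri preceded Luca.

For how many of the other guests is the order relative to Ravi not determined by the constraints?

5

Forced before Ravi: Dmitri, Elena, June, and Priya; forced after Ravi: Hassan.
That leaves Beatriz, Farah, Ingrid, Luca, and Tobi with no forced order relative to Ravi — 5.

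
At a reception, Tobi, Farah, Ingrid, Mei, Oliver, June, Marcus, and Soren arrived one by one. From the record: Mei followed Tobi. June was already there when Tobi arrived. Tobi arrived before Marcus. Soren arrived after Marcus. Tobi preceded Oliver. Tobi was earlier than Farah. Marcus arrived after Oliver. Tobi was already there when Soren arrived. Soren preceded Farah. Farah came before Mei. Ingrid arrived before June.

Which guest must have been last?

Mei

Every other guest has a chain of constraints placing them before Mei, so Mei is last.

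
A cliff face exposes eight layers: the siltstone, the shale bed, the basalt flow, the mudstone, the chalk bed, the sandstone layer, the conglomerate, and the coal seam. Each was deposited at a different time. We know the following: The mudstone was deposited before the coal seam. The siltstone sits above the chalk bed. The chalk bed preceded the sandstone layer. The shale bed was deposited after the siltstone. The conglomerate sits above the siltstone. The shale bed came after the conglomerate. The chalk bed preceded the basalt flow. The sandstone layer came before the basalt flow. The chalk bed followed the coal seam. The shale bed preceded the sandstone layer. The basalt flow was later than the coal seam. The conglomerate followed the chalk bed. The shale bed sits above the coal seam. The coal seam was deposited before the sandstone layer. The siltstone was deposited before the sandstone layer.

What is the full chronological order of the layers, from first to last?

The constraints fix every adjacent pair, so only one ordering works:
the mudstone → the coal seam → the chalk bed → the siltstone → the conglomerate → the shale bed → the sandstone layer → the basalt flow.

the mudstone, the coal seam, the chalk bed, the siltstone, the conglomerate, the shale bed, the sandstone layer, the basalt flow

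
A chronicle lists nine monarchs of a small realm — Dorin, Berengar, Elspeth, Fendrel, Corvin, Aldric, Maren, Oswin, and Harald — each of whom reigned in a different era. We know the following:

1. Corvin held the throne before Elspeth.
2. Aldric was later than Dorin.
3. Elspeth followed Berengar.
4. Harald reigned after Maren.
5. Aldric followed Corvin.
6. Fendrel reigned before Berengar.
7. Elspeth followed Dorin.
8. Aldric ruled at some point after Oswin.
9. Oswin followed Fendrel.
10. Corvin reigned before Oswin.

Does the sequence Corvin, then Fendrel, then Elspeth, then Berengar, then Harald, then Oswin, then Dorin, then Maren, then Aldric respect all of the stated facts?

The constraints require Dorin before Elspeth, but in the proposed sequence Elspeth appears ahead of Dorin. That one violation is enough.

no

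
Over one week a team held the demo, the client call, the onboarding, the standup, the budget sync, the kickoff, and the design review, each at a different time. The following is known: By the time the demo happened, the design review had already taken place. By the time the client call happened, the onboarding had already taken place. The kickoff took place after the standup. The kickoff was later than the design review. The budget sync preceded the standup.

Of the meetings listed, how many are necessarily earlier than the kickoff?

3

Directly stated before the kickoff: the design review and the standup.
The budget sync reaches the kickoff via the budget sync → the standup → the kickoff.
That's the budget sync, the design review, and the standup — 3 in all.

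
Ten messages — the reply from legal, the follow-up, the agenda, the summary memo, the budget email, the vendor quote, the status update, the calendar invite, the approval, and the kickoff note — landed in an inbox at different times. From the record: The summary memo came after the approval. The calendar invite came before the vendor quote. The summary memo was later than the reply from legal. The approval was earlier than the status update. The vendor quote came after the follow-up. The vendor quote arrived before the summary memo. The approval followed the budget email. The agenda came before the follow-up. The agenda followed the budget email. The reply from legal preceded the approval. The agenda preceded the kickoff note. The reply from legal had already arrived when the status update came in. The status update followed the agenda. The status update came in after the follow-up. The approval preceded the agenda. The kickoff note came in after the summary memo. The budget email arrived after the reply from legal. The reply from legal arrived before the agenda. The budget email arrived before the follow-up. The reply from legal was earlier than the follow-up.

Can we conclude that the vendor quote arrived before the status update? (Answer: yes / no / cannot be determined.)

No chain of stated constraints runs from the vendor quote to the status update, and none runs from the status update to the vendor quote either.
So the relative order of the vendor quote and the status update is not fixed by the given facts.

cannot be determined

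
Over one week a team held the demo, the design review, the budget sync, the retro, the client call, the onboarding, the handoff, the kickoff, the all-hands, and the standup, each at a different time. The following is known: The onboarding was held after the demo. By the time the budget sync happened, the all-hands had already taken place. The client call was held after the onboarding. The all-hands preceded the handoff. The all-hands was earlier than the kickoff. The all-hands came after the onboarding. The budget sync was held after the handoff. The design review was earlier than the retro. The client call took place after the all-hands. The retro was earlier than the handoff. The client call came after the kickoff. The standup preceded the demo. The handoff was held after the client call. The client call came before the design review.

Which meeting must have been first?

the standup

The standup has a chain of constraints placing it before every other meeting, so the standup must be first.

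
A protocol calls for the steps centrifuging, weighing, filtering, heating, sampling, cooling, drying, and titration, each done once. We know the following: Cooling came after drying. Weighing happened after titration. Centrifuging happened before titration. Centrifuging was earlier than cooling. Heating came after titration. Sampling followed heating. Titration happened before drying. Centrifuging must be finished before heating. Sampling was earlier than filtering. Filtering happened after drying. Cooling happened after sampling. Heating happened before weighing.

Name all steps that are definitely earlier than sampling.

Directly stated before sampling: heating.
Centrifuging reaches sampling via centrifuging → heating → sampling.
Titration reaches sampling via titration → heating → sampling.

centrifuging, heating, titration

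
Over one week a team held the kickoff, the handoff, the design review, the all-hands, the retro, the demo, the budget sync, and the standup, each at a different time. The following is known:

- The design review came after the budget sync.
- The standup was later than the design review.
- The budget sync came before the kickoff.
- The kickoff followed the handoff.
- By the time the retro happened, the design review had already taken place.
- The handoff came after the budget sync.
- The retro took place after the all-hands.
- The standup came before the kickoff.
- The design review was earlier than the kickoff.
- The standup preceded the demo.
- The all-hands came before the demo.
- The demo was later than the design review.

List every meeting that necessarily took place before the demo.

the all-hands, the budget sync, the design review, the standup

Directly stated before the demo: the all-hands, the design review, and the standup.
The budget sync reaches the demo via the budget sync → the design review → the demo.
No chain forces the kickoff (or any of the others) ahead of the demo.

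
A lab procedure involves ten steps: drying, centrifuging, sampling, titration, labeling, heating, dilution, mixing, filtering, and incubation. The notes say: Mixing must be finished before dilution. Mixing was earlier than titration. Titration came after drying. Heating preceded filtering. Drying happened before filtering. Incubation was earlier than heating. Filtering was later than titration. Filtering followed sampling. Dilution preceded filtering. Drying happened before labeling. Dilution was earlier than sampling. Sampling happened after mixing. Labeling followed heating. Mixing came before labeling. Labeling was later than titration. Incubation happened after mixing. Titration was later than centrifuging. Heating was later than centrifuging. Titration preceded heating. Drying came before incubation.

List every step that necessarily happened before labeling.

Directly stated before labeling: drying, heating, mixing, and titration.
Centrifuging reaches labeling via centrifuging → titration → labeling.
Incubation reaches labeling via incubation → heating → labeling.
No chain forces dilution (or any of the others) ahead of labeling.

centrifuging, drying, heating, incubation, mixing, titration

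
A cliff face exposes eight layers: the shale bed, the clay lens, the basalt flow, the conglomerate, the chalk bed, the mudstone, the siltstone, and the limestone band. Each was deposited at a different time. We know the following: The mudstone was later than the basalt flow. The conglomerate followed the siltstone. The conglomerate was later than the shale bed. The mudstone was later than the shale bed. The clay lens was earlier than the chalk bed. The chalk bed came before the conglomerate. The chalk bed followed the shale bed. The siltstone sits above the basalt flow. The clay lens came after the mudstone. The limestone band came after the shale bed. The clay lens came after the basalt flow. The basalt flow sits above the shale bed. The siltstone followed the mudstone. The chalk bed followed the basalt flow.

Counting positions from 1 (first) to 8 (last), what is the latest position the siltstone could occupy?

The siltstone must come before the conglomerate — 1 layer forced after it.
Everything else can be placed before the siltstone in some valid order, so the siltstone can sit as late as position 8 − 1 = 7.

7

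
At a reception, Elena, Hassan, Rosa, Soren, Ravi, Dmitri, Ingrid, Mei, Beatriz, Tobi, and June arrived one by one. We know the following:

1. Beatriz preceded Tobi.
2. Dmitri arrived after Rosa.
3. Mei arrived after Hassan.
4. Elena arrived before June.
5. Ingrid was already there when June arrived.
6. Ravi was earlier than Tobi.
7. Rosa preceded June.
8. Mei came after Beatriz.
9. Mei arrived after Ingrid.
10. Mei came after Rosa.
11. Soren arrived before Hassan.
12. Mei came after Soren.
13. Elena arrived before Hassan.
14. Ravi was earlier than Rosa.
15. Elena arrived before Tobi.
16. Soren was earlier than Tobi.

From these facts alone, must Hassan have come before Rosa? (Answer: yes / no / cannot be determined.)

cannot be determined

No chain of stated constraints runs from Hassan to Rosa, and none runs from Rosa to Hassan either.
So the relative order of Hassan and Rosa is not fixed by the given facts.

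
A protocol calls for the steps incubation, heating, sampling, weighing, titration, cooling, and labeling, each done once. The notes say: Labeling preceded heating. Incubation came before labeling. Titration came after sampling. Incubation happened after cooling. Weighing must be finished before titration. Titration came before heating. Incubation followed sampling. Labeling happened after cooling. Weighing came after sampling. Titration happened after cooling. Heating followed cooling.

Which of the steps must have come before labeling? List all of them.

Directly stated before labeling: cooling and incubation.
Sampling reaches labeling via sampling → incubation → labeling.

cooling, incubation, sampling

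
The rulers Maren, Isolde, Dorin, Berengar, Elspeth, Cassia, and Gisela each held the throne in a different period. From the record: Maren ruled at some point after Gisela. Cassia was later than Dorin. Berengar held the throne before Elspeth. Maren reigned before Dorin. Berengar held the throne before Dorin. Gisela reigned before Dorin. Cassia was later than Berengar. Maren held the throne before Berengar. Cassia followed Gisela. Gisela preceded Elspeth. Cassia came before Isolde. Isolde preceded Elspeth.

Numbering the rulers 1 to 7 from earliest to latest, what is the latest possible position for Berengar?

3

Berengar must come before Cassia, Dorin, Elspeth, and Isolde — 4 rulers forced after them.
Everything else can be placed before Berengar in some valid order, so Berengar can sit as late as position 7 − 4 = 3.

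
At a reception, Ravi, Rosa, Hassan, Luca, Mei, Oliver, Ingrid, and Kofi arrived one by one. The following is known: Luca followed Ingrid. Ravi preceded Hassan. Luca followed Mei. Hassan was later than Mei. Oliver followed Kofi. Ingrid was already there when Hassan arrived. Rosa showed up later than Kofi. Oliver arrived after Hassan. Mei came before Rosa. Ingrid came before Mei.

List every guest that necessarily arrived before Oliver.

Hassan, Ingrid, Kofi, Mei, Ravi

Directly stated before Oliver: Hassan and Kofi.
Ingrid reaches Oliver via Ingrid → Hassan → Oliver.
Mei reaches Oliver via Mei → Hassan → Oliver.
Ravi reaches Oliver via Ravi → Hassan → Oliver.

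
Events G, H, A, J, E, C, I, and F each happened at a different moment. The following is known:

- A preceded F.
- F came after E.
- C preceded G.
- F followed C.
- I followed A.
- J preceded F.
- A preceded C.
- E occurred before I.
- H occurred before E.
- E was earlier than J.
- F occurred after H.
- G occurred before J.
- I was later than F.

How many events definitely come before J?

Directly stated before J: E and G.
A reaches J via A → C → G → J.
C reaches J via C → G → J.
H reaches J via H → E → J.
No chain forces I (or any of the others) ahead of J.
That's A, C, E, G, and H — 5 in all.

5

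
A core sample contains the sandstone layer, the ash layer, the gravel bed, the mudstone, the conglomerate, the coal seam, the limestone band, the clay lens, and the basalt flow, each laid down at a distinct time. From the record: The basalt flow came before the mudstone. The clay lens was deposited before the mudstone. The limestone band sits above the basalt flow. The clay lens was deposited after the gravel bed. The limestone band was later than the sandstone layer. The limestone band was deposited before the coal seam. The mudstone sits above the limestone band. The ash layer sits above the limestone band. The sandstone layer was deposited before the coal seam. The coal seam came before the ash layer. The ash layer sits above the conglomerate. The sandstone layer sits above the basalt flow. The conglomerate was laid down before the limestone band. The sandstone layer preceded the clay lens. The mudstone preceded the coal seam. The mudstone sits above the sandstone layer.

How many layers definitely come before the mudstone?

Directly stated before the mudstone: the basalt flow, the clay lens, the limestone band, and the sandstone layer.
The conglomerate reaches the mudstone via the conglomerate → the limestone band → the mudstone.
The gravel bed reaches the mudstone via the gravel bed → the clay lens → the mudstone.
That's the basalt flow, the clay lens, the conglomerate, the gravel bed, the limestone band, and the sandstone layer — 6 in all.

6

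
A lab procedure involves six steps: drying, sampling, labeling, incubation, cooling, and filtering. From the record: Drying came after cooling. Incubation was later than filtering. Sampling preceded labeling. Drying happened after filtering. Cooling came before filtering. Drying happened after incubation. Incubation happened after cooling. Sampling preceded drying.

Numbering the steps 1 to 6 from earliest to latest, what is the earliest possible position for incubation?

Cooling and filtering must both come before incubation — 2 forced predecessors.
Nothing else is forced ahead of incubation, so its earliest slot is position 2 + 1 = 3.

3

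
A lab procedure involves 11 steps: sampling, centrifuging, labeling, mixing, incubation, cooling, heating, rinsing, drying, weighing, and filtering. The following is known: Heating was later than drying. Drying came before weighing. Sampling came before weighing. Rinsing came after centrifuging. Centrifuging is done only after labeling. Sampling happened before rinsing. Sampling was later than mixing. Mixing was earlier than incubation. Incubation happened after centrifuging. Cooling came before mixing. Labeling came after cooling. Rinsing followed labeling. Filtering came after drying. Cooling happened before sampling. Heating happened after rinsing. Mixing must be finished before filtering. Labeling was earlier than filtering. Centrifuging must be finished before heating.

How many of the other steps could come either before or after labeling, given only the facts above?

Forced before labeling: cooling; forced after labeling: centrifuging, filtering, heating, incubation, and rinsing.
That leaves drying, mixing, sampling, and weighing with no forced order relative to labeling — 4.

4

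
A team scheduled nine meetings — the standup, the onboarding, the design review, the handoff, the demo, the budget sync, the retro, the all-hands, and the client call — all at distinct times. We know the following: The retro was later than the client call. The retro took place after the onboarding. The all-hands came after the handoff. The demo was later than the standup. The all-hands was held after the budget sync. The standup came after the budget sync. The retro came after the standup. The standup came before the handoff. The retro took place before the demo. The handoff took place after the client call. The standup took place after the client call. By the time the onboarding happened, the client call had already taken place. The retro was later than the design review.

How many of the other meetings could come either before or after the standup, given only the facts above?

Forced before the standup: the budget sync and the client call; forced after the standup: the all-hands, the demo, the handoff, and the retro.
That leaves the design review and the onboarding with no forced order relative to the standup — 2.

2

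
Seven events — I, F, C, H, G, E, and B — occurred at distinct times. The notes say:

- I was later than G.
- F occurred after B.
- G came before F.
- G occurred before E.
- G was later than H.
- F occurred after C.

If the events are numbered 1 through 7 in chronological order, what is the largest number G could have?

4

G must come before E, F, and I — 3 events forced after it.
Everything else can be placed before G in some valid order, so G can sit as late as position 7 − 3 = 4.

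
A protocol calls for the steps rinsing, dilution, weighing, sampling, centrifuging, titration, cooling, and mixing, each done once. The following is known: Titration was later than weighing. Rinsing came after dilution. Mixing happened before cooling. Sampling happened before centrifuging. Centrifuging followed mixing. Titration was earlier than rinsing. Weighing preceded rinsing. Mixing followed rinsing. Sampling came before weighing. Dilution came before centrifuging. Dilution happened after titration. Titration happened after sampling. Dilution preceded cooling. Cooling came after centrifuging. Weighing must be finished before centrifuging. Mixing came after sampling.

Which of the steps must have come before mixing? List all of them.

Directly stated before mixing: rinsing and sampling.
Dilution reaches mixing via dilution → rinsing → mixing.
Titration reaches mixing via titration → rinsing → mixing.
Weighing reaches mixing via weighing → rinsing → mixing.

dilution, rinsing, sampling, titration, weighing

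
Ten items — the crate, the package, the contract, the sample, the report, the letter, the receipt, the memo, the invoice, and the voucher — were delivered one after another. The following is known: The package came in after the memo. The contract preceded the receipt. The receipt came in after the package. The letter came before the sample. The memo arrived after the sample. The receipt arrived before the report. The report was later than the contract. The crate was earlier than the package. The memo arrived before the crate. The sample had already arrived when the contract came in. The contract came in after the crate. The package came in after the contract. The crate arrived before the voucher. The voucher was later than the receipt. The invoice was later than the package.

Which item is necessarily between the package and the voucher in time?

Tracing the constraints gives the package → the receipt → the voucher, so the receipt sits after the package and before the voucher.
No other item is forced both after the package and before the voucher.

the receipt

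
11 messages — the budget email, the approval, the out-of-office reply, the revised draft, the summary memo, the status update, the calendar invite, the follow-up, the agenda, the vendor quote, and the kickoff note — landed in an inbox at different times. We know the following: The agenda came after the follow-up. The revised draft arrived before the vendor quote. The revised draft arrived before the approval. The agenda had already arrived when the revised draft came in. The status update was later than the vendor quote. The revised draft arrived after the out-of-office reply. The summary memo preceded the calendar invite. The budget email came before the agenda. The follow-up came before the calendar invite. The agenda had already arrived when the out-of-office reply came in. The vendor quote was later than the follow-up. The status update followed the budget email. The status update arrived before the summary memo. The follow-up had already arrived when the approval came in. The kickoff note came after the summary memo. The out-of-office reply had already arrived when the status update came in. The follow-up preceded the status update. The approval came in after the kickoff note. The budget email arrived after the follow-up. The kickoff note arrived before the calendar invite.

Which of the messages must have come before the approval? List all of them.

the agenda, the budget email, the follow-up, the kickoff note, the out-of-office reply, the revised draft, the status update, the summary memo, the vendor quote

Directly stated before the approval: the follow-up, the kickoff note, and the revised draft.
The agenda reaches the approval via the agenda → the revised draft → the approval.
The budget email reaches the approval via the budget email → the agenda → the revised draft → the approval.
The out-of-office reply reaches the approval via the out-of-office reply → the revised draft → the approval.
Likewise the status update, the summary memo, and the vendor quote each reach the approval by chaining the stated constraints.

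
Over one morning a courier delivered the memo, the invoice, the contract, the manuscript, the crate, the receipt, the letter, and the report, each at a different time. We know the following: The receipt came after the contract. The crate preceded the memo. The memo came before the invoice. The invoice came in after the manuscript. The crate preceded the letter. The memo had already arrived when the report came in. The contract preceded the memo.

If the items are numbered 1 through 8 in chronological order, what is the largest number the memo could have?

The memo must come before the invoice and the report — 2 items forced after it.
Everything else can be placed before the memo in some valid order, so the memo can sit as late as position 8 − 2 = 6.

6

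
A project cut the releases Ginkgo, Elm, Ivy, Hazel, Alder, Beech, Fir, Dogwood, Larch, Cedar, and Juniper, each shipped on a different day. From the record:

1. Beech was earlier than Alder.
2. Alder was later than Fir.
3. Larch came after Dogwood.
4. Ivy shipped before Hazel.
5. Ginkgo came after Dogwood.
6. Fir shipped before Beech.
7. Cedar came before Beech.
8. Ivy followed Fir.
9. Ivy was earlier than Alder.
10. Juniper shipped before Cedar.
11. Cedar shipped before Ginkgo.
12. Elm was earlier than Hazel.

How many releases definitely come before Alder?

5

Directly stated before Alder: Beech, Fir, and Ivy.
Cedar reaches Alder via Cedar → Beech → Alder.
Juniper reaches Alder via Juniper → Cedar → Beech → Alder.
That's Beech, Cedar, Fir, Ivy, and Juniper — 5 in all.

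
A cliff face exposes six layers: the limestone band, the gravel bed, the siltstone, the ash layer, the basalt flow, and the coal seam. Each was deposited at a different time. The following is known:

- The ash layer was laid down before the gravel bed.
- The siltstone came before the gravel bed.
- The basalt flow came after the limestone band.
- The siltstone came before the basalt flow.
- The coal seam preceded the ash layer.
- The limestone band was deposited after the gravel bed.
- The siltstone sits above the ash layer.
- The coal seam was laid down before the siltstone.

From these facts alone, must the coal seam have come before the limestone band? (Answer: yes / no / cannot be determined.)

yes

Chain the constraints: the coal seam → the siltstone → the gravel bed → the limestone band. Each link is directly stated, so the coal seam comes before the limestone band.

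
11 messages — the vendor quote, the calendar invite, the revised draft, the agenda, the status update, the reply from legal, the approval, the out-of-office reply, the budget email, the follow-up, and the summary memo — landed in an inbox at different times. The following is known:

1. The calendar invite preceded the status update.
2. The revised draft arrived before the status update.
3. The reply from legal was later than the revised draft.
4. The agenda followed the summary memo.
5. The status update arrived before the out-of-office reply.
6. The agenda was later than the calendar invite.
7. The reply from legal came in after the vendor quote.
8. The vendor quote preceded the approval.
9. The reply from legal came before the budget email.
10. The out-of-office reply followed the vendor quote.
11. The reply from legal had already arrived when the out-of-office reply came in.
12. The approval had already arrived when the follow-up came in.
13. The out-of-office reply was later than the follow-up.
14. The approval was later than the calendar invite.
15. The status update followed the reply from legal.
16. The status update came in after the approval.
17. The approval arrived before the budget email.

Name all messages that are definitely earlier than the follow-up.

the approval, the calendar invite, the vendor quote

Directly stated before the follow-up: the approval.
The calendar invite reaches the follow-up via the calendar invite → the approval → the follow-up.
The vendor quote reaches the follow-up via the vendor quote → the approval → the follow-up.
No chain forces the out-of-office reply (or any of the others) ahead of the follow-up.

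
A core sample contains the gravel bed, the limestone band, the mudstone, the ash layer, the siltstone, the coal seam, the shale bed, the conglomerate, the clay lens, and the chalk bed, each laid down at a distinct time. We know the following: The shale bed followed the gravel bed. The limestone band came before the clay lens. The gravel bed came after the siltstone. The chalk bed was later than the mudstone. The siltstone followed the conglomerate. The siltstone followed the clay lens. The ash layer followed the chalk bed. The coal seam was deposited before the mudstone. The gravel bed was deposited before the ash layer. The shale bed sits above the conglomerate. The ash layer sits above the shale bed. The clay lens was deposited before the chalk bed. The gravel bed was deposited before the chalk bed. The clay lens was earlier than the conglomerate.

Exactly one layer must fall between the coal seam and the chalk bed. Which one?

Tracing the constraints gives the coal seam → the mudstone → the chalk bed, so the mudstone sits after the coal seam and before the chalk bed.
No other layer is forced both after the coal seam and before the chalk bed.

the mudstone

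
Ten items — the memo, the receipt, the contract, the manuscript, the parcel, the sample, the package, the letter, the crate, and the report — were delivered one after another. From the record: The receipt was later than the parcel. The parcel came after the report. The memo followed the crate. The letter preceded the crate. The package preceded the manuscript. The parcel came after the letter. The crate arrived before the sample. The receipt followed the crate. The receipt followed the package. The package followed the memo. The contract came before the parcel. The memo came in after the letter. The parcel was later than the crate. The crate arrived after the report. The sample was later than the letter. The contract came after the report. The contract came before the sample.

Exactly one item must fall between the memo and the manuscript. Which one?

Tracing the constraints gives the memo → the package → the manuscript, so the package sits after the memo and before the manuscript.
No other item is forced both after the memo and before the manuscript.

the package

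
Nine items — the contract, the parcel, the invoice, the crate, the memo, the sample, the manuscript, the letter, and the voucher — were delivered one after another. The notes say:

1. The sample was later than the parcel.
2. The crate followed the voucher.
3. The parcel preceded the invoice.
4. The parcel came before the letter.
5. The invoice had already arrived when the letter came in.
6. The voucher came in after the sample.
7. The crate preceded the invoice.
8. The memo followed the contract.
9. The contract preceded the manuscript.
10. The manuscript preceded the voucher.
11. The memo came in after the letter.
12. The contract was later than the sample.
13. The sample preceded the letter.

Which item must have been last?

the memo

Every other item has a chain of constraints placing it before the memo, so the memo is last.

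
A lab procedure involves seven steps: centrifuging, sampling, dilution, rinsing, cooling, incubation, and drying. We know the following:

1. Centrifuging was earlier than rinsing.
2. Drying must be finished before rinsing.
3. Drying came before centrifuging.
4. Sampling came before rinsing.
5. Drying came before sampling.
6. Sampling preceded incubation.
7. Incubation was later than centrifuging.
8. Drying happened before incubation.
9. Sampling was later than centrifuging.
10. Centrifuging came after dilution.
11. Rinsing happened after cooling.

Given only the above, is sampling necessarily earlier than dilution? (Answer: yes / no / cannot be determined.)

Tracing the constraints gives dilution → centrifuging → sampling, so dilution must come before sampling.
That means sampling cannot be before dilution.

no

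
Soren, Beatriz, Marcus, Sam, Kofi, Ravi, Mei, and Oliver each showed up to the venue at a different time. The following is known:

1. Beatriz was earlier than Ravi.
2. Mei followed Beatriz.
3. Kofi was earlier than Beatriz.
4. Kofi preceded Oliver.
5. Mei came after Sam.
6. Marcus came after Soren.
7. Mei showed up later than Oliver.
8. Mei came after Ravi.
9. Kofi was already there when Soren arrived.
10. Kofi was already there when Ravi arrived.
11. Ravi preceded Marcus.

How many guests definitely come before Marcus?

4

Directly stated before Marcus: Ravi and Soren.
Beatriz reaches Marcus via Beatriz → Ravi → Marcus.
Kofi reaches Marcus via Kofi → Soren → Marcus.
That's Beatriz, Kofi, Ravi, and Soren — 4 in all.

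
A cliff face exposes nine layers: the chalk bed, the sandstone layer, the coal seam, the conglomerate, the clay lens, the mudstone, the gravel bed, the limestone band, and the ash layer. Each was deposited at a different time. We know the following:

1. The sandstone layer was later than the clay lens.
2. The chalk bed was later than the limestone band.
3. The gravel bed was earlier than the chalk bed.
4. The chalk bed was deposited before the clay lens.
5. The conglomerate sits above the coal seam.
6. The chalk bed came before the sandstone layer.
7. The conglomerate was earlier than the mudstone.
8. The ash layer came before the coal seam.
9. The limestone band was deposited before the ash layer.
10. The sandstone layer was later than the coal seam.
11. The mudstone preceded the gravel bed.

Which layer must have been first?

The limestone band has a chain of constraints placing it before every other layer, so the limestone band must be first.

the limestone band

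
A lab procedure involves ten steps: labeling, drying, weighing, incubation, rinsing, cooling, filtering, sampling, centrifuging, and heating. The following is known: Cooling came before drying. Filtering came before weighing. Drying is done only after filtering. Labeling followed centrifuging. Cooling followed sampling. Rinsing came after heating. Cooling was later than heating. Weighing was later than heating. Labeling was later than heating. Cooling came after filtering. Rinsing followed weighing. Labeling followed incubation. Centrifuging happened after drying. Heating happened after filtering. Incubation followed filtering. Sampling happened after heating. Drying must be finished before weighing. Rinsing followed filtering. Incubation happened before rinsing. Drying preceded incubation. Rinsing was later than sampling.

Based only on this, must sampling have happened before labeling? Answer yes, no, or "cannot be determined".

Chain the constraints: sampling → cooling → drying → incubation → labeling. Each link is directly stated, so sampling comes before labeling.

yes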